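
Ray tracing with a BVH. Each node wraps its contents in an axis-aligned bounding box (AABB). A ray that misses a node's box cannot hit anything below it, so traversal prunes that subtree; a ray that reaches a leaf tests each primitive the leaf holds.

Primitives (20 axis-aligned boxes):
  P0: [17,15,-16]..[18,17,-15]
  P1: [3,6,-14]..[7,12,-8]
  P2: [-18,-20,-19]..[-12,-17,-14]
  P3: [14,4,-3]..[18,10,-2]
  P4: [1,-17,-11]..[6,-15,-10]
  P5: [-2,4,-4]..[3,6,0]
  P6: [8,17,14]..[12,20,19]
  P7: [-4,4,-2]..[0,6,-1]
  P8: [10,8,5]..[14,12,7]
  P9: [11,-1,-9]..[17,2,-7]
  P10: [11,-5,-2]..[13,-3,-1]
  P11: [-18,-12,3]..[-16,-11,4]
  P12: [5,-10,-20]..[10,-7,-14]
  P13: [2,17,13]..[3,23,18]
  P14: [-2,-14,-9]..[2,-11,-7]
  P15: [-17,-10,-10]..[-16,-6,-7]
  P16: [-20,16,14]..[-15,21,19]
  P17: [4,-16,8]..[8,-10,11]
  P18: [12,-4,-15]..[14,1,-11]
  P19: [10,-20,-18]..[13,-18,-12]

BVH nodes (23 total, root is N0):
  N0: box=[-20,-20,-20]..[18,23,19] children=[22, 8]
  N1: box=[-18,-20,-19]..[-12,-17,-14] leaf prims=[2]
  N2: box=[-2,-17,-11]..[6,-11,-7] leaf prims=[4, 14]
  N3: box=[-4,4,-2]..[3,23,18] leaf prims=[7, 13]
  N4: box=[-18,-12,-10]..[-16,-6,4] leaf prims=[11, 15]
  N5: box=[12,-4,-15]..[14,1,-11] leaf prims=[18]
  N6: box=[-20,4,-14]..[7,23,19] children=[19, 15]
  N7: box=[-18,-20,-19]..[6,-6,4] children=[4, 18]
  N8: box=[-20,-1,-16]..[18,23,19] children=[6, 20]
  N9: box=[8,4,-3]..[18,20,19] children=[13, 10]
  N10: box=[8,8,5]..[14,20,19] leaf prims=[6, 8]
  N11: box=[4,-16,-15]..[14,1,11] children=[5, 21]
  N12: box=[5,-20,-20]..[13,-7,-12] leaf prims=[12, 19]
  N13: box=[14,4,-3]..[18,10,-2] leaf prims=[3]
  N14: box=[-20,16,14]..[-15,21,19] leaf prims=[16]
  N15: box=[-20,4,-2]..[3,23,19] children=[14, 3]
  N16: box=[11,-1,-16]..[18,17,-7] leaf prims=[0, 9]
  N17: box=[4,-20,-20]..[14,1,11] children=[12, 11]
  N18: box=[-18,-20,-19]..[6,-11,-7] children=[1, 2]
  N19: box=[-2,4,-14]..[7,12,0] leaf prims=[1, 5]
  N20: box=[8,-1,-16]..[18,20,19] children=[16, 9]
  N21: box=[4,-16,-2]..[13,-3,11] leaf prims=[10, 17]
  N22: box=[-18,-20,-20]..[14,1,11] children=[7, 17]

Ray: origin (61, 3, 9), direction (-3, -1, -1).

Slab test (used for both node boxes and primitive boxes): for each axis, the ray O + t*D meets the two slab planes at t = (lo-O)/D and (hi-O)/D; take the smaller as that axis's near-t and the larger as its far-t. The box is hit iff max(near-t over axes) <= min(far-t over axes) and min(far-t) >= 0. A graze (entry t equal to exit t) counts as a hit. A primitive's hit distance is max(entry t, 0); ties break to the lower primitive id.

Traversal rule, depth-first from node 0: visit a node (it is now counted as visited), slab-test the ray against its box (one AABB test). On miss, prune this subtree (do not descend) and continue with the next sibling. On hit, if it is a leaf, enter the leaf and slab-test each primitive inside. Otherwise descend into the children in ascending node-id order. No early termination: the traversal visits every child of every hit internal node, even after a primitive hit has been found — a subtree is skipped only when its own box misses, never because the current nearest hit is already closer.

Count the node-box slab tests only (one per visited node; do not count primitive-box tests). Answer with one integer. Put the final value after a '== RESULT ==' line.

Trace the traversal:
N0 x:[43/3,27] y:[-20,23] z:[-10,29] -> hit [43/3,23], descend [8, 22]
  N8 x:[43/3,27] y:[-20,4] z:[-10,25] -> miss, prune
  N22 x:[47/3,79/3] y:[2,23] z:[-2,29] -> hit [47/3,23], descend [7, 17]
    N7 x:[55/3,79/3] y:[9,23] z:[5,28] -> hit [55/3,23], descend [4, 18]
      N4 x:[77/3,79/3] y:[9,15] z:[5,19] -> miss, prune
      N18 x:[55/3,79/3] y:[14,23] z:[16,28] -> hit [55/3,23], descend [1, 2]
        N1 x:[73/3,79/3] y:[20,23] z:[23,28] -> miss, prune
        N2 x:[55/3,21] y:[14,20] z:[16,20] -> hit [55/3,20] leaf, test {P4@t=19, P14(miss)}
    N17 x:[47/3,19] y:[2,23] z:[-2,29] -> hit [47/3,19], descend [11, 12]
      N11 x:[47/3,19] y:[2,19] z:[-2,24] -> hit [47/3,19], descend [5, 21]
        N5 x:[47/3,49/3] y:[2,7] z:[20,24] -> miss, prune
        N21 x:[16,19] y:[6,19] z:[-2,11] -> miss, prune
      N12 x:[16,56/3] y:[10,23] z:[21,29] -> miss, prune

Visited [0, 8, 22, 7, 4, 18, 1, 2, 17, 11, 5, 21, 12]. Tests: 13 box, 1 leaf. Nearest: P4.

== RESULT ==
13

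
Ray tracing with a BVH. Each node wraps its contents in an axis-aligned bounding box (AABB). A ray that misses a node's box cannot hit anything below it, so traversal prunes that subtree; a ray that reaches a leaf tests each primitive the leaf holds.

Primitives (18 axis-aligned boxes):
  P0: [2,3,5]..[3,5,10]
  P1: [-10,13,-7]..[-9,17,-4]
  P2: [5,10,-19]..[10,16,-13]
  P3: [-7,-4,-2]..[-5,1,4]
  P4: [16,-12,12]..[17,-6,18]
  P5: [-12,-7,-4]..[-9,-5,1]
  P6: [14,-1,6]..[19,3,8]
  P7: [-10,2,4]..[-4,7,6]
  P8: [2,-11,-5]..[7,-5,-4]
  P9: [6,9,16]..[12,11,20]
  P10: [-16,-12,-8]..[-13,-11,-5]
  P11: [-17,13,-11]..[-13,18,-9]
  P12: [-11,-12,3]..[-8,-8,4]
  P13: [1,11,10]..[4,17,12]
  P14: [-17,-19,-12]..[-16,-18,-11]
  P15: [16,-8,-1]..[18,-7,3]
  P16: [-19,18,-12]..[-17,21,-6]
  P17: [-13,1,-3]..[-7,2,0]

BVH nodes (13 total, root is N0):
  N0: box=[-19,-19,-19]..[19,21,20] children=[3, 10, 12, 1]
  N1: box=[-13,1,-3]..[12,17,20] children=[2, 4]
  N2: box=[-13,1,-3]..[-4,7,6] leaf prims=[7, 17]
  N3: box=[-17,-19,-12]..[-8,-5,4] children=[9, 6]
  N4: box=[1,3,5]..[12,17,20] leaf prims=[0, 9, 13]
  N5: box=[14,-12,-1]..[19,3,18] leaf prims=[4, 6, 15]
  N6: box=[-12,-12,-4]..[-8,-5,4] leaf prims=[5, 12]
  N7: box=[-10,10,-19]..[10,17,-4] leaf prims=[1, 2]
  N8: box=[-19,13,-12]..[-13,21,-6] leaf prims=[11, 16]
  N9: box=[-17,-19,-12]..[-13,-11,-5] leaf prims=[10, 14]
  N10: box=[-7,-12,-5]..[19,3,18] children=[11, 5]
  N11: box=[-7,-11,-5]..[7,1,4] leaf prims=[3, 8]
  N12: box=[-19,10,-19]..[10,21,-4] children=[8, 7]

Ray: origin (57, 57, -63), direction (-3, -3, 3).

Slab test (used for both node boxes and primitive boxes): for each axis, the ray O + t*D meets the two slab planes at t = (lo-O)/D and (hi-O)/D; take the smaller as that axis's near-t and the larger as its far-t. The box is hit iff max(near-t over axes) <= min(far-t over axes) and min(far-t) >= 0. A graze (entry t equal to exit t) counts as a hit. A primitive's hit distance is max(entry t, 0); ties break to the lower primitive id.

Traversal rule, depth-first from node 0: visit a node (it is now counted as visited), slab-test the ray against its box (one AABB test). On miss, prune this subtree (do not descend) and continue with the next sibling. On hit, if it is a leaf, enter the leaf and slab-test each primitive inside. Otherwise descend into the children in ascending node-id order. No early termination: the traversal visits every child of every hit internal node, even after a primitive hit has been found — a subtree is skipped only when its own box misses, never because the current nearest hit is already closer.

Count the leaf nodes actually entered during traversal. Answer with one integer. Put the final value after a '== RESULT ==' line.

Walk:
N0 x:[38/3,76/3] y:[12,76/3] z:[44/3,83/3] -> hit [44/3,76/3], descend [1, 3, 10, 12]
  N1 x:[15,70/3] y:[40/3,56/3] z:[20,83/3] -> miss, prune
  N3 x:[65/3,74/3] y:[62/3,76/3] z:[17,67/3] -> hit [65/3,67/3], descend [6, 9]
    N6 x:[65/3,23] y:[62/3,23] z:[59/3,67/3] -> hit [65/3,67/3] leaf, test {P5(miss), P12@t=22}
    N9 x:[70/3,74/3] y:[68/3,76/3] z:[17,58/3] -> miss, prune
  N10 x:[38/3,64/3] y:[18,23] z:[58/3,27] -> hit [58/3,64/3], descend [5, 11]
    N5 x:[38/3,43/3] y:[18,23] z:[62/3,27] -> miss, prune
    N11 x:[50/3,64/3] y:[56/3,68/3] z:[58/3,67/3] -> hit [58/3,64/3] leaf, test {P3(miss), P8(miss)}
  N12 x:[47/3,76/3] y:[12,47/3] z:[44/3,59/3] -> hit [47/3,47/3], descend [7, 8]
    N7 x:[47/3,67/3] y:[40/3,47/3] z:[44/3,59/3] -> hit [47/3,47/3] leaf, test {P1(miss), P2@t=47/3}
    N8 x:[70/3,76/3] y:[12,44/3] z:[17,19] -> miss, prune

11 AABB tests over nodes [0, 1, 3, 6, 9, 10, 5, 11, 12, 7, 8]; 3 leaves entered; closest P2.

== RESULT ==
3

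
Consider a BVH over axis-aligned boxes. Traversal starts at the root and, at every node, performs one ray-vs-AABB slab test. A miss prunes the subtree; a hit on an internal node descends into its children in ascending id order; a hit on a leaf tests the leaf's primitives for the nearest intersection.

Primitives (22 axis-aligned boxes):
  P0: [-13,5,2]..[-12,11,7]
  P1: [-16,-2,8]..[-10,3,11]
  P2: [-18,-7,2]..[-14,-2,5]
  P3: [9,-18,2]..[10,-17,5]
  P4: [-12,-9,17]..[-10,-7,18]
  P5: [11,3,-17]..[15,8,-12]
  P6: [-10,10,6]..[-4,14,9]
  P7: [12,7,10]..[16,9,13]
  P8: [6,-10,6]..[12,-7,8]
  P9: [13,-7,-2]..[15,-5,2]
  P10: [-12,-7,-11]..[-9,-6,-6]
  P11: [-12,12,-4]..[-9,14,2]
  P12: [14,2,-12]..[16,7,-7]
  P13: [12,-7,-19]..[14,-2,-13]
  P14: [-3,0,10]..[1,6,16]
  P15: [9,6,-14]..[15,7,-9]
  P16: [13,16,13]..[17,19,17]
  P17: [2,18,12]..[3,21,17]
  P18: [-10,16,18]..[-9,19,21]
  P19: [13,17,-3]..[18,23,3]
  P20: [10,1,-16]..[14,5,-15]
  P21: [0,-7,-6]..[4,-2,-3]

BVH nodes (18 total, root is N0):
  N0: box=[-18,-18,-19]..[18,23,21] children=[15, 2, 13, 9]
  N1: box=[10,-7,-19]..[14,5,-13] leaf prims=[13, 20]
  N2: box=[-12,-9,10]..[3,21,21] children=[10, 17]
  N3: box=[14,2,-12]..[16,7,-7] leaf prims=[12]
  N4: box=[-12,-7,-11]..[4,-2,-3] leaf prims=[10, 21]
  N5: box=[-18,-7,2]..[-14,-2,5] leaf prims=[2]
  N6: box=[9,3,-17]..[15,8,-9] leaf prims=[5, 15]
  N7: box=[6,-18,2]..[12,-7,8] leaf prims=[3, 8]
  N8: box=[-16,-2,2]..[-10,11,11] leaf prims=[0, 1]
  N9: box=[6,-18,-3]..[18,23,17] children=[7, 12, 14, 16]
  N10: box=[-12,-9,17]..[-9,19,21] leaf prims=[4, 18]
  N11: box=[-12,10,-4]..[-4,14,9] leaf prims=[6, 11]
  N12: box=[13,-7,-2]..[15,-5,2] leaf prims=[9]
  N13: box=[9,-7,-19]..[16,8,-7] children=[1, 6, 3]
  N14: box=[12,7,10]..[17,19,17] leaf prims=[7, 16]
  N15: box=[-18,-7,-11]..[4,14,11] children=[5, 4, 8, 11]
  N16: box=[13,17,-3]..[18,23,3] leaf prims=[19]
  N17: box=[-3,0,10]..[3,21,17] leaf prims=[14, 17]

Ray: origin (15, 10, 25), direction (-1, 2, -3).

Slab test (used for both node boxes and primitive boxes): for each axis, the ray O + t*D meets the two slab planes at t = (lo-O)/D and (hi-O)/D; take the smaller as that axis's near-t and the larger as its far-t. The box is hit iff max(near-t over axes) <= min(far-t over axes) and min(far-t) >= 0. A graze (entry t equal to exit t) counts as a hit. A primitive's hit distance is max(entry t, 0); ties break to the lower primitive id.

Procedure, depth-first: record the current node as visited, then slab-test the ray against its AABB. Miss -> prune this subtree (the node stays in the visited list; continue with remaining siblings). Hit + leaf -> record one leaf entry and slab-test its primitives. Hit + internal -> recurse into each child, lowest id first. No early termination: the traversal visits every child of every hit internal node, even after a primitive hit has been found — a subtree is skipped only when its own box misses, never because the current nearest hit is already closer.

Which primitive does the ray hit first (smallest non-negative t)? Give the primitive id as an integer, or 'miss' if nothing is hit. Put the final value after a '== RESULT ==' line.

Traverse from the root:
N0 x:[-3,33] y:[-14,13/2] z:[4/3,44/3] -> hit [4/3,13/2], descend [2, 9, 13, 15]
  N2 x:[12,27] y:[-19/2,11/2] z:[4/3,5] -> miss, prune
  N9 x:[-3,9] y:[-14,13/2] z:[8/3,28/3] -> hit [8/3,13/2], descend [7, 12, 14, 16]
    N7 x:[3,9] y:[-14,-17/2] z:[17/3,23/3] -> miss, prune
    N12 x:[0,2] y:[-17/2,-15/2] z:[23/3,9] -> miss, prune
    N14 x:[-2,3] y:[-3/2,9/2] z:[8/3,5] -> hit [8/3,3] leaf, test {P7(miss), P16(miss)}
    N16 x:[-3,2] y:[7/2,13/2] z:[22/3,28/3] -> miss, prune
  N13 x:[-1,6] y:[-17/2,-1] z:[32/3,44/3] -> miss, prune
  N15 x:[11,33] y:[-17/2,2] z:[14/3,12] -> miss, prune

Visited [0, 2, 9, 7, 12, 14, 16, 13, 15]. Tests: 9 box, 1 leaf. Nearest: miss.

== RESULT ==
miss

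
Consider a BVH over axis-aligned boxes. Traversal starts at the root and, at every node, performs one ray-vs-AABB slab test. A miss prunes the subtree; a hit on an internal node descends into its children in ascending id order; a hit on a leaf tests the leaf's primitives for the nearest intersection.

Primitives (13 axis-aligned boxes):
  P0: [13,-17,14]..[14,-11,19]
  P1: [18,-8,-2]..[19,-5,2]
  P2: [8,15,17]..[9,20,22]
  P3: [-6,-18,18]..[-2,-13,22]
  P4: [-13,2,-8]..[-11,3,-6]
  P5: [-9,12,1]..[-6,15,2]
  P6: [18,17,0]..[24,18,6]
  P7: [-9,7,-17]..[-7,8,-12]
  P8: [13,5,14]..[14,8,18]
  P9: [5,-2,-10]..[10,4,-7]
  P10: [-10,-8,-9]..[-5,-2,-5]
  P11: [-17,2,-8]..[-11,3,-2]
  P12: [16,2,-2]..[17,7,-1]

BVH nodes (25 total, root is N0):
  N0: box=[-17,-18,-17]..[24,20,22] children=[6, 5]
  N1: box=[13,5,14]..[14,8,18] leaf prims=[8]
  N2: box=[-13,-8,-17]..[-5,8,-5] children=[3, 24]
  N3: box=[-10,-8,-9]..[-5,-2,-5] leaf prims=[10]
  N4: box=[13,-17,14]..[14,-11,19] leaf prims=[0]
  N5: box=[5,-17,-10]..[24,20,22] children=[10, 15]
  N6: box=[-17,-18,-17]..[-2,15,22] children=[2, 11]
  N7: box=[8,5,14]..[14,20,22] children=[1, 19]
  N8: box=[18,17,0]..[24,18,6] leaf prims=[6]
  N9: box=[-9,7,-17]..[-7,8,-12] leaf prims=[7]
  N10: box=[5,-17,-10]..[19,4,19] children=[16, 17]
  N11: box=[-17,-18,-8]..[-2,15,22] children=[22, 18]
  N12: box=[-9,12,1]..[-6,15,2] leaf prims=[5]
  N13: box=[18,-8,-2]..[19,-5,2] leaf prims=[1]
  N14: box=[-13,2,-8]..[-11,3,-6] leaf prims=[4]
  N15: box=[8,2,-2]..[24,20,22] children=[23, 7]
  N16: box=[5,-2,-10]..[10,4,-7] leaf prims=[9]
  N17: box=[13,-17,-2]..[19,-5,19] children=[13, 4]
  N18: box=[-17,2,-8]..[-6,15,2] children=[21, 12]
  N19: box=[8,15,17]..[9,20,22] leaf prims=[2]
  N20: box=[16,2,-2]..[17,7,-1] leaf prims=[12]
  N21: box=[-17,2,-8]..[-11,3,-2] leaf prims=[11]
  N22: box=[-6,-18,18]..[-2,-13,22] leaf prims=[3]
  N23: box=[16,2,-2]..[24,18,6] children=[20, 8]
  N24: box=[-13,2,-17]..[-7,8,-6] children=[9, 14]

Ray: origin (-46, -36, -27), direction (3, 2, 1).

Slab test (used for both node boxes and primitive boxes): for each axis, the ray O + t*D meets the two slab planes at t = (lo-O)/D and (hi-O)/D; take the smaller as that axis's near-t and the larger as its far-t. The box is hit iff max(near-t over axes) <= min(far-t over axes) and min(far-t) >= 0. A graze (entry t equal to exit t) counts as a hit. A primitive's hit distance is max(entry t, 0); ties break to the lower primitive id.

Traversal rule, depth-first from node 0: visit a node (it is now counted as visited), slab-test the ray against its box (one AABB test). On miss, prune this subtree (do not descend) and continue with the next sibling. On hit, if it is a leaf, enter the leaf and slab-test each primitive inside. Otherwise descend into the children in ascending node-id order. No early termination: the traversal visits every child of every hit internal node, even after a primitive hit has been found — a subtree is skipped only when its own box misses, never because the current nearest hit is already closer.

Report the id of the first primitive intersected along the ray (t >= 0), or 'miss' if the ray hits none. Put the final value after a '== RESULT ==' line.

Walk:
N0 x:[29/3,70/3] y:[9,28] z:[10,49] -> hit [10,70/3], descend [5, 6]
  N5 x:[17,70/3] y:[19/2,28] z:[17,49] -> hit [17,70/3], descend [10, 15]
    N10 x:[17,65/3] y:[19/2,20] z:[17,46] -> hit [17,20], descend [16, 17]
      N16 x:[17,56/3] y:[17,20] z:[17,20] -> hit [17,56/3] leaf, test {P9@t=17}
      N17 x:[59/3,65/3] y:[19/2,31/2] z:[25,46] -> miss, prune
    N15 x:[18,70/3] y:[19,28] z:[25,49] -> miss, prune
  N6 x:[29/3,44/3] y:[9,51/2] z:[10,49] -> hit [10,44/3], descend [2, 11]
    N2 x:[11,41/3] y:[14,22] z:[10,22] -> miss, prune
    N11 x:[29/3,44/3] y:[9,51/2] z:[19,49] -> miss, prune

Summary -> nodes [0, 5, 10, 16, 17, 15, 6, 2, 11]; box-tests=9; leaf-entries=1; first=P9

== RESULT ==
9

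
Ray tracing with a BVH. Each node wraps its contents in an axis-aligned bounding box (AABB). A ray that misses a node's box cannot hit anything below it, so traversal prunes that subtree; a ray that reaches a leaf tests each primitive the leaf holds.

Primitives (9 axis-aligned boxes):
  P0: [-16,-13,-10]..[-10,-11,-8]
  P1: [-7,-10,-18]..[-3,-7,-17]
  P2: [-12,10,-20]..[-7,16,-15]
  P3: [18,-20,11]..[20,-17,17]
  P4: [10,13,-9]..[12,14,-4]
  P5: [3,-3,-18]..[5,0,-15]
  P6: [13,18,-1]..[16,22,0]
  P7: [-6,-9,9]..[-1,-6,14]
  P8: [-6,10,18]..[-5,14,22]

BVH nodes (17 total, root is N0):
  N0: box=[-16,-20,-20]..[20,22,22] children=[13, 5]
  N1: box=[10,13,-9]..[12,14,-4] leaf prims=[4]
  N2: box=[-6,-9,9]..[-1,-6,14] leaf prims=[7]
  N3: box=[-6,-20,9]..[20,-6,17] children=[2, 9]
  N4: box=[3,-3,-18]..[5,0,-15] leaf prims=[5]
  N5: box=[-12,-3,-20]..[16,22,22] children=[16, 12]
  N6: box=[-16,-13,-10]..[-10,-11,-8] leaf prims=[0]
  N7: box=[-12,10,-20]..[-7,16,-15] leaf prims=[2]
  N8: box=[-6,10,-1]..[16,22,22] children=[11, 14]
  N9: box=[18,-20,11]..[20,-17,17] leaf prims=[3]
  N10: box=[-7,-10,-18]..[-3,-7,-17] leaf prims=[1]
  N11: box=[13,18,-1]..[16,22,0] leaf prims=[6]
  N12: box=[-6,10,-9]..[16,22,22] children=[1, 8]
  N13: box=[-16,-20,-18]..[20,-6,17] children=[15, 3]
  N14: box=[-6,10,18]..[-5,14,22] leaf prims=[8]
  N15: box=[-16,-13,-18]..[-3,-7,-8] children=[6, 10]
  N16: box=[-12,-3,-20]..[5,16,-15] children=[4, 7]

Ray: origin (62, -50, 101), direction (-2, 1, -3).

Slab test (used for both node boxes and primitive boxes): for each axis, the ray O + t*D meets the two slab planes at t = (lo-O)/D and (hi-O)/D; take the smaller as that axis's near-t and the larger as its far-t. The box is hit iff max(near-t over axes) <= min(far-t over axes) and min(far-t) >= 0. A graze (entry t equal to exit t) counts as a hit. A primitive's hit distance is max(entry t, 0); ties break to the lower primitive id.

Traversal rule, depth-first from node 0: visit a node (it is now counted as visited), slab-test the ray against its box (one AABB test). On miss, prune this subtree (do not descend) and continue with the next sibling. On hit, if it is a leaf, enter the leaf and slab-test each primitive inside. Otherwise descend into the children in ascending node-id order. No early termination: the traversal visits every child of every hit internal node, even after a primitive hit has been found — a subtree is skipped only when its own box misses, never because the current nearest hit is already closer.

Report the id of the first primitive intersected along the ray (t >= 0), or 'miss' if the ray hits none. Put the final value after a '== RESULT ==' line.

Walk:
N0 x:[21,39] y:[30,72] z:[79/3,121/3] -> hit [30,39], descend [5, 13]
  N5 x:[23,37] y:[47,72] z:[79/3,121/3] -> miss, prune
  N13 x:[21,39] y:[30,44] z:[28,119/3] -> hit [30,39], descend [3, 15]
    N3 x:[21,34] y:[30,44] z:[28,92/3] -> hit [30,92/3], descend [2, 9]
      N2 x:[63/2,34] y:[41,44] z:[29,92/3] -> miss, prune
      N9 x:[21,22] y:[30,33] z:[28,30] -> miss, prune
    N15 x:[65/2,39] y:[37,43] z:[109/3,119/3] -> hit [37,39], descend [6, 10]
      N6 x:[36,39] y:[37,39] z:[109/3,37] -> hit [37,37] leaf, test {P0@t=37}
      N10 x:[65/2,69/2] y:[40,43] z:[118/3,119/3] -> miss, prune

Visited [0, 5, 13, 3, 2, 9, 15, 6, 10]. Tests: 9 box, 1 leaf. Nearest: P0.

== RESULT ==
0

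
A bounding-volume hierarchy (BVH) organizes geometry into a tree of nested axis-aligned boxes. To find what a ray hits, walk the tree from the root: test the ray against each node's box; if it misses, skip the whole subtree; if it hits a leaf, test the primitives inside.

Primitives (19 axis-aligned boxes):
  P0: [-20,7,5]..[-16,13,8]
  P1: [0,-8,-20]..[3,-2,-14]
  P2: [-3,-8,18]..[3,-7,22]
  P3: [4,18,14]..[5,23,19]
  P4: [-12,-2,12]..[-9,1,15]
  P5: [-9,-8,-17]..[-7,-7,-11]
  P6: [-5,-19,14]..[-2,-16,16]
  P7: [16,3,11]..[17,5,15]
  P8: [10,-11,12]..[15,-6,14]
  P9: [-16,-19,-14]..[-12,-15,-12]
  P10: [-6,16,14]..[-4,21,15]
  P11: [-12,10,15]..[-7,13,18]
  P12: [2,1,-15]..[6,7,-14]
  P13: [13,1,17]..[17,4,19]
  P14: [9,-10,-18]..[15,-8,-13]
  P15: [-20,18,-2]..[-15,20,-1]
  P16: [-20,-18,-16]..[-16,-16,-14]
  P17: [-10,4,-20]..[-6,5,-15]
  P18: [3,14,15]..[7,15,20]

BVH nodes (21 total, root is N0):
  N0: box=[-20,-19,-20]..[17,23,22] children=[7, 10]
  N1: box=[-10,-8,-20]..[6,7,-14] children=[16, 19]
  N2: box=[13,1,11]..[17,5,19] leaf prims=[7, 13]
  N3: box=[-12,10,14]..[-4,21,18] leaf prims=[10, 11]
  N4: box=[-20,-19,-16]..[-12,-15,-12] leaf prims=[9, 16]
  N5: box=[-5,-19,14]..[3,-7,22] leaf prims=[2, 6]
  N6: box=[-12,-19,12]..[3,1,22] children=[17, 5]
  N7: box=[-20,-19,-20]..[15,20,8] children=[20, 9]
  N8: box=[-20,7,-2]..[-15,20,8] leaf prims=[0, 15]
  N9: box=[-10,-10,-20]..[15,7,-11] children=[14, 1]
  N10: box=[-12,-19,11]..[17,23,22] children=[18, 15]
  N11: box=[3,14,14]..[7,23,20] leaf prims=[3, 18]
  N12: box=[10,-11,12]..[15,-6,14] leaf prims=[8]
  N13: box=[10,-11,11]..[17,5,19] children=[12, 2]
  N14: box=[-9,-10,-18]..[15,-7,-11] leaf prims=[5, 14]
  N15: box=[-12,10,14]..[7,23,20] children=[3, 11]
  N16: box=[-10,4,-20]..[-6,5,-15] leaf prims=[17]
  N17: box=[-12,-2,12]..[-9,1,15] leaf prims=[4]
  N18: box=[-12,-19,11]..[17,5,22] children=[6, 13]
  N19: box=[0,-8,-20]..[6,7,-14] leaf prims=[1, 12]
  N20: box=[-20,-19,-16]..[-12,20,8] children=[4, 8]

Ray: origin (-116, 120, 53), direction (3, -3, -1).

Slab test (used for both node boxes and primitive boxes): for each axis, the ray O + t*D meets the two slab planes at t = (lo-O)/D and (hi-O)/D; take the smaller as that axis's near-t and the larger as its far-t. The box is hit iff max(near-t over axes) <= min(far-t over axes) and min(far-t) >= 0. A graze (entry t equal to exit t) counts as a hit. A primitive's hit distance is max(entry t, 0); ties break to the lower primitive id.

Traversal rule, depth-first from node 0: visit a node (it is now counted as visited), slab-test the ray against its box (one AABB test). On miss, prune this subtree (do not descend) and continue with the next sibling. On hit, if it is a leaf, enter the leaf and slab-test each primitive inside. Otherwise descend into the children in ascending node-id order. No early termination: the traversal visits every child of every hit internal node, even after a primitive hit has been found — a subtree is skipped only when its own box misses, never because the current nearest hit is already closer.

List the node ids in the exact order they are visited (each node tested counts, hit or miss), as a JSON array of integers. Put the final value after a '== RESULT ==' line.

Walk:
N0 x:[32,133/3] y:[97/3,139/3] z:[31,73] -> hit [97/3,133/3], descend [7, 10]
  N7 x:[32,131/3] y:[100/3,139/3] z:[45,73] -> miss, prune
  N10 x:[104/3,133/3] y:[97/3,139/3] z:[31,42] -> hit [104/3,42], descend [15, 18]
    N15 x:[104/3,41] y:[97/3,110/3] z:[33,39] -> hit [104/3,110/3], descend [3, 11]
      N3 x:[104/3,112/3] y:[33,110/3] z:[35,39] -> hit [35,110/3] leaf, test {P10(miss), P11@t=107/3}
      N11 x:[119/3,41] y:[97/3,106/3] z:[33,39] -> miss, prune
    N18 x:[104/3,133/3] y:[115/3,139/3] z:[31,42] -> hit [115/3,42], descend [6, 13]
      N6 x:[104/3,119/3] y:[119/3,139/3] z:[31,41] -> hit [119/3,119/3], descend [5, 17]
        N5 x:[37,119/3] y:[127/3,139/3] z:[31,39] -> miss, prune
        N17 x:[104/3,107/3] y:[119/3,122/3] z:[38,41] -> miss, prune
      N13 x:[42,133/3] y:[115/3,131/3] z:[34,42] -> hit [42,42], descend [2, 12]
        N2 x:[43,133/3] y:[115/3,119/3] z:[34,42] -> miss, prune
        N12 x:[42,131/3] y:[42,131/3] z:[39,41] -> miss, prune

order=[0, 7, 10, 15, 3, 11, 18, 6, 5, 17, 13, 2, 12]  |boxes|=13  |leaves|=1  hit=P11

== RESULT ==
[0, 7, 10, 15, 3, 11, 18, 6, 5, 17, 13, 2, 12]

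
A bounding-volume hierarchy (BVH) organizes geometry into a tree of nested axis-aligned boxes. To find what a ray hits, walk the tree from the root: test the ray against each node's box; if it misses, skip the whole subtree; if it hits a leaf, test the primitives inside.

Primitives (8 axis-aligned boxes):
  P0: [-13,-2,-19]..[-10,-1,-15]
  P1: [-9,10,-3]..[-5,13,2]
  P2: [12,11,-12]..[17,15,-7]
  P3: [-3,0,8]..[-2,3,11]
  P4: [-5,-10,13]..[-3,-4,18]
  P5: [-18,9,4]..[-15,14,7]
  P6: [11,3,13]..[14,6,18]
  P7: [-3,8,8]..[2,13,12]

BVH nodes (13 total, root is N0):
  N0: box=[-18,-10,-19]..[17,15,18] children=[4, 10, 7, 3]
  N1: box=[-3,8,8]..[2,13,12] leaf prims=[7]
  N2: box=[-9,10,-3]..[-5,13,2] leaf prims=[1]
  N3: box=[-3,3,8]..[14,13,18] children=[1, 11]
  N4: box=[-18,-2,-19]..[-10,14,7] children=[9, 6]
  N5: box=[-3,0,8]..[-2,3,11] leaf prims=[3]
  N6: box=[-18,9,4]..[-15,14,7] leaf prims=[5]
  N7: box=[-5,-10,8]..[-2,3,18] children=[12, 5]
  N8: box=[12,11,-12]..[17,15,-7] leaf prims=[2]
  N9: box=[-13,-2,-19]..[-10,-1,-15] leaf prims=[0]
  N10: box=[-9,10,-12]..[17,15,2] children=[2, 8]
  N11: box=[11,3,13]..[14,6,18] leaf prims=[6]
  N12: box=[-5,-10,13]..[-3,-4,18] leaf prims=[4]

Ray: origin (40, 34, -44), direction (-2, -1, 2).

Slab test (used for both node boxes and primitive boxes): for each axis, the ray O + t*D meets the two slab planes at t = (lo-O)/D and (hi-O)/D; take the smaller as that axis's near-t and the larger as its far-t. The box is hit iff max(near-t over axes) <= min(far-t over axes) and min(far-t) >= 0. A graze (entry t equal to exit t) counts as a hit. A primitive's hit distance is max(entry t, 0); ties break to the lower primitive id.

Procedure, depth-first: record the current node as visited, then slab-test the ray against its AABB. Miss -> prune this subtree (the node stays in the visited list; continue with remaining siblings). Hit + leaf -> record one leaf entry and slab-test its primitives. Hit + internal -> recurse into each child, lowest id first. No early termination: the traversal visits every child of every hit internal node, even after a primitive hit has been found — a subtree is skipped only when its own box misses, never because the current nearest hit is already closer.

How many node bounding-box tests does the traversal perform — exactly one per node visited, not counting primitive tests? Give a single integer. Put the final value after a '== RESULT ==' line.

Trace the traversal:
N0 x:[23/2,29] y:[19,44] z:[25/2,31] -> hit [19,29], descend [3, 4, 7, 10]
  N3 x:[13,43/2] y:[21,31] z:[26,31] -> miss, prune
  N4 x:[25,29] y:[20,36] z:[25/2,51/2] -> hit [25,51/2], descend [6, 9]
    N6 x:[55/2,29] y:[20,25] z:[24,51/2] -> miss, prune
    N9 x:[25,53/2] y:[35,36] z:[25/2,29/2] -> miss, prune
  N7 x:[21,45/2] y:[31,44] z:[26,31] -> miss, prune
  N10 x:[23/2,49/2] y:[19,24] z:[16,23] -> hit [19,23], descend [2, 8]
    N2 x:[45/2,49/2] y:[21,24] z:[41/2,23] -> hit [45/2,23] leaf, test {P1@t=45/2}
    N8 x:[23/2,14] y:[19,23] z:[16,37/2] -> miss, prune

order=[0, 3, 4, 6, 9, 7, 10, 2, 8]  |boxes|=9  |leaves|=1  hit=P1

== RESULT ==
9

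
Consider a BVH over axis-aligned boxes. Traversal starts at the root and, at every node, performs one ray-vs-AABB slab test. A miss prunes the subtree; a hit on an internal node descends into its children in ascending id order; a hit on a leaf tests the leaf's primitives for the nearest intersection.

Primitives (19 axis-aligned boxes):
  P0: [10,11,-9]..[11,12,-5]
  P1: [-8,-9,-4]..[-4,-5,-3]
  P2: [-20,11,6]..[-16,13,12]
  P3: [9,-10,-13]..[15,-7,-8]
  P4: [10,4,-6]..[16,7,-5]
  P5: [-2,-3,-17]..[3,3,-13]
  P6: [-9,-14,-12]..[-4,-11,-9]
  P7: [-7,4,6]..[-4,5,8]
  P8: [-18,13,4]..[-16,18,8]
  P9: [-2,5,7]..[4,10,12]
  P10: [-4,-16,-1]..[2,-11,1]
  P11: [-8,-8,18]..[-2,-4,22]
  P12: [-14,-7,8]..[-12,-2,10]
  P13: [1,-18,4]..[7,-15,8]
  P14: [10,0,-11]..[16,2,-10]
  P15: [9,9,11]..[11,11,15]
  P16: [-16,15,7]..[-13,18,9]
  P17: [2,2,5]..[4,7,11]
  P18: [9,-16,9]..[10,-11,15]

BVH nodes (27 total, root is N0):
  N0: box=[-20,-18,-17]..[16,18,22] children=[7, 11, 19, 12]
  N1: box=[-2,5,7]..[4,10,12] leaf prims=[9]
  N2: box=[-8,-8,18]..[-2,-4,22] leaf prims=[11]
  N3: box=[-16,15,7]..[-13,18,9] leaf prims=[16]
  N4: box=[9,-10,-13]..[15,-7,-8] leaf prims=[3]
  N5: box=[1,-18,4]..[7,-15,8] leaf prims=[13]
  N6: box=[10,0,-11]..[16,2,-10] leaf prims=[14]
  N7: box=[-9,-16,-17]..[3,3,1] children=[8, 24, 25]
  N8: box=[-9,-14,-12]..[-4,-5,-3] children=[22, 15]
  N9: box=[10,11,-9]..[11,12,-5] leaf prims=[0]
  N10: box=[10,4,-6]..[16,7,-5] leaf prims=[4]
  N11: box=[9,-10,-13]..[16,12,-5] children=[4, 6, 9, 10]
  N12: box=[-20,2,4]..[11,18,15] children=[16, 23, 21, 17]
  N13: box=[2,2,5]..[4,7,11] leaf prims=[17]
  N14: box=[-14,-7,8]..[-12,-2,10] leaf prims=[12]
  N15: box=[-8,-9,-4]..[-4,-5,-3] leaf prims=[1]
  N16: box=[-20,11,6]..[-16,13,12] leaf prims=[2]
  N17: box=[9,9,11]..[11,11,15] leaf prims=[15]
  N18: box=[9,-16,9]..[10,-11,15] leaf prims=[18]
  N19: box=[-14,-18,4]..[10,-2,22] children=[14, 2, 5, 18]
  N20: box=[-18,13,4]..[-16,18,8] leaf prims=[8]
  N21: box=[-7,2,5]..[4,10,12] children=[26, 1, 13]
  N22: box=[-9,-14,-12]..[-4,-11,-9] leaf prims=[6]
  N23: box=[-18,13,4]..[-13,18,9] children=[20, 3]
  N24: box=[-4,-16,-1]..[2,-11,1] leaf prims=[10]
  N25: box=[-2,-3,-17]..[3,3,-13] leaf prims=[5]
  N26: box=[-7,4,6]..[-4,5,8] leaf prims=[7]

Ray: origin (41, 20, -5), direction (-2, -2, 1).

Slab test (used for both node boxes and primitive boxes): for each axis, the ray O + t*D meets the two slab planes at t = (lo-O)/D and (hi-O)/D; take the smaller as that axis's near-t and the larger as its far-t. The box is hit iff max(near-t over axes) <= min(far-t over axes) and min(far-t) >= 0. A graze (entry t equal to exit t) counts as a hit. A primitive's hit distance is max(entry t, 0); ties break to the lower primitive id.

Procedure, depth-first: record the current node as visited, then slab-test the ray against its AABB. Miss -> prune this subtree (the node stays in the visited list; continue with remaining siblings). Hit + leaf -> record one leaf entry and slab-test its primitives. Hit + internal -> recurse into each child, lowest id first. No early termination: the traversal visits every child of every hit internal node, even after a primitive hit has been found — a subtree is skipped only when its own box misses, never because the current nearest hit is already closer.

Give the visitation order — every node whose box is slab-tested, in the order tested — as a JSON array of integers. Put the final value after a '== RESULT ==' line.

Walk:
N0 x:[25/2,61/2] y:[1,19] z:[-12,27] -> hit [25/2,19], descend [7, 11, 12, 19]
  N7 x:[19,25] y:[17/2,18] z:[-12,6] -> miss, prune
  N11 x:[25/2,16] y:[4,15] z:[-8,0] -> miss, prune
  N12 x:[15,61/2] y:[1,9] z:[9,20] -> miss, prune
  N19 x:[31/2,55/2] y:[11,19] z:[9,27] -> hit [31/2,19], descend [2, 5, 14, 18]
    N2 x:[43/2,49/2] y:[12,14] z:[23,27] -> miss, prune
    N5 x:[17,20] y:[35/2,19] z:[9,13] -> miss, prune
    N14 x:[53/2,55/2] y:[11,27/2] z:[13,15] -> miss, prune
    N18 x:[31/2,16] y:[31/2,18] z:[14,20] -> hit [31/2,16] leaf, test {P18@t=31/2}

Summary -> nodes [0, 7, 11, 12, 19, 2, 5, 14, 18]; box-tests=9; leaf-entries=1; first=P18

== RESULT ==
[0, 7, 11, 12, 19, 2, 5, 14, 18]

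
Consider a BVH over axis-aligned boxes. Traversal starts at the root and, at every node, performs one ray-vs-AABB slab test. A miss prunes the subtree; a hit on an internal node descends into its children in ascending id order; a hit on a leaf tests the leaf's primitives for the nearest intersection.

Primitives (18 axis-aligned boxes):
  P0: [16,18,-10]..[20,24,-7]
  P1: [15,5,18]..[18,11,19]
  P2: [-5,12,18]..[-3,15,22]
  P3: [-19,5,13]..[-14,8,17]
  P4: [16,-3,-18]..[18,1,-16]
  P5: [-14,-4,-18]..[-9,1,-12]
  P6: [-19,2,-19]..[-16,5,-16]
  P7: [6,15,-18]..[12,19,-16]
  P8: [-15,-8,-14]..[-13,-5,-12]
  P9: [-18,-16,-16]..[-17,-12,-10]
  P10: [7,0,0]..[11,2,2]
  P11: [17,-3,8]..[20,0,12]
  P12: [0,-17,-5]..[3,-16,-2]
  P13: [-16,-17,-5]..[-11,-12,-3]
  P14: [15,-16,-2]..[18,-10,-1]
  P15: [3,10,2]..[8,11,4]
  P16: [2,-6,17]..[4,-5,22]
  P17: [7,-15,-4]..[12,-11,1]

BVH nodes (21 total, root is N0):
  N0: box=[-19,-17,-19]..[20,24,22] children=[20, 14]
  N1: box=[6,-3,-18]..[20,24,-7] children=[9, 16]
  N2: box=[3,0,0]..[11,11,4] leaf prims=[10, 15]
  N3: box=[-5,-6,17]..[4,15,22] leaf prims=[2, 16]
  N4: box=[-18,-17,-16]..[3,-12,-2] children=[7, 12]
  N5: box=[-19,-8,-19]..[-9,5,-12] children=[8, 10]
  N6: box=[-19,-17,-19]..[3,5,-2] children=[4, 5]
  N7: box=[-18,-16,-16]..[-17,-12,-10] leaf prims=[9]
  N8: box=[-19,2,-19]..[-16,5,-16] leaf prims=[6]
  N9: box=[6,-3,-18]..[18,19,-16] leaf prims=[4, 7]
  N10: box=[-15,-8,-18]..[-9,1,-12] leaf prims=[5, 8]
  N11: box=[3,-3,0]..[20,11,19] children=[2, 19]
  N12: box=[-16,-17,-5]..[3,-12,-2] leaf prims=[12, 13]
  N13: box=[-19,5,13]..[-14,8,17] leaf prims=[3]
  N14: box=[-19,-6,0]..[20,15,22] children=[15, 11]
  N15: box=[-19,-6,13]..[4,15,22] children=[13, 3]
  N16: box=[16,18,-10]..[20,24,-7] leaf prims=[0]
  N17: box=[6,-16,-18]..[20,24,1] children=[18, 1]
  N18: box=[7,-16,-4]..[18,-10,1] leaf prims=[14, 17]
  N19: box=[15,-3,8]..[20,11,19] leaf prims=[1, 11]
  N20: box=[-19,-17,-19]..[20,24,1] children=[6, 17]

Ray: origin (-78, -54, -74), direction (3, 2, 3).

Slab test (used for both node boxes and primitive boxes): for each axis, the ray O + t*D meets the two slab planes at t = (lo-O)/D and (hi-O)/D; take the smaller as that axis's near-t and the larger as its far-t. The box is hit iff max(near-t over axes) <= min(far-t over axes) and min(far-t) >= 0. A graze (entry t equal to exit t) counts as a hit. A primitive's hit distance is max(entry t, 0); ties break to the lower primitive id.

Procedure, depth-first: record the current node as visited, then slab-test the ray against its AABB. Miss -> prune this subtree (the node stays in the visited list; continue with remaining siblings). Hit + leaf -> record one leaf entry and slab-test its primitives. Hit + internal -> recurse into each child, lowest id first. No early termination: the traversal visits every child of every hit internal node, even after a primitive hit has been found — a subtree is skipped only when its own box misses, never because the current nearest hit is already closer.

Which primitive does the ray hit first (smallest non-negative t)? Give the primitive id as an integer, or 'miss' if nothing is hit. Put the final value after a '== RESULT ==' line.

Trace the traversal:
N0 x:[59/3,98/3] y:[37/2,39] z:[55/3,32] -> hit [59/3,32], descend [14, 20]
  N14 x:[59/3,98/3] y:[24,69/2] z:[74/3,32] -> hit [74/3,32], descend [11, 15]
    N11 x:[27,98/3] y:[51/2,65/2] z:[74/3,31] -> hit [27,31], descend [2, 19]
      N2 x:[27,89/3] y:[27,65/2] z:[74/3,26] -> miss, prune
      N19 x:[31,98/3] y:[51/2,65/2] z:[82/3,31] -> hit [31,31] leaf, test {P1@t=31, P11(miss)}
    N15 x:[59/3,82/3] y:[24,69/2] z:[29,32] -> miss, prune
  N20 x:[59/3,98/3] y:[37/2,39] z:[55/3,25] -> hit [59/3,25], descend [6, 17]
    N6 x:[59/3,27] y:[37/2,59/2] z:[55/3,24] -> hit [59/3,24], descend [4, 5]
      N4 x:[20,27] y:[37/2,21] z:[58/3,24] -> hit [20,21], descend [7, 12]
        N7 x:[20,61/3] y:[19,21] z:[58/3,64/3] -> hit [20,61/3] leaf, test {P9@t=20}
        N12 x:[62/3,27] y:[37/2,21] z:[23,24] -> miss, prune
      N5 x:[59/3,23] y:[23,59/2] z:[55/3,62/3] -> miss, prune
    N17 x:[28,98/3] y:[19,39] z:[56/3,25] -> miss, prune

13 AABB tests over nodes [0, 14, 11, 2, 19, 15, 20, 6, 4, 7, 12, 5, 17]; 2 leaves entered; closest P9.

== RESULT ==
9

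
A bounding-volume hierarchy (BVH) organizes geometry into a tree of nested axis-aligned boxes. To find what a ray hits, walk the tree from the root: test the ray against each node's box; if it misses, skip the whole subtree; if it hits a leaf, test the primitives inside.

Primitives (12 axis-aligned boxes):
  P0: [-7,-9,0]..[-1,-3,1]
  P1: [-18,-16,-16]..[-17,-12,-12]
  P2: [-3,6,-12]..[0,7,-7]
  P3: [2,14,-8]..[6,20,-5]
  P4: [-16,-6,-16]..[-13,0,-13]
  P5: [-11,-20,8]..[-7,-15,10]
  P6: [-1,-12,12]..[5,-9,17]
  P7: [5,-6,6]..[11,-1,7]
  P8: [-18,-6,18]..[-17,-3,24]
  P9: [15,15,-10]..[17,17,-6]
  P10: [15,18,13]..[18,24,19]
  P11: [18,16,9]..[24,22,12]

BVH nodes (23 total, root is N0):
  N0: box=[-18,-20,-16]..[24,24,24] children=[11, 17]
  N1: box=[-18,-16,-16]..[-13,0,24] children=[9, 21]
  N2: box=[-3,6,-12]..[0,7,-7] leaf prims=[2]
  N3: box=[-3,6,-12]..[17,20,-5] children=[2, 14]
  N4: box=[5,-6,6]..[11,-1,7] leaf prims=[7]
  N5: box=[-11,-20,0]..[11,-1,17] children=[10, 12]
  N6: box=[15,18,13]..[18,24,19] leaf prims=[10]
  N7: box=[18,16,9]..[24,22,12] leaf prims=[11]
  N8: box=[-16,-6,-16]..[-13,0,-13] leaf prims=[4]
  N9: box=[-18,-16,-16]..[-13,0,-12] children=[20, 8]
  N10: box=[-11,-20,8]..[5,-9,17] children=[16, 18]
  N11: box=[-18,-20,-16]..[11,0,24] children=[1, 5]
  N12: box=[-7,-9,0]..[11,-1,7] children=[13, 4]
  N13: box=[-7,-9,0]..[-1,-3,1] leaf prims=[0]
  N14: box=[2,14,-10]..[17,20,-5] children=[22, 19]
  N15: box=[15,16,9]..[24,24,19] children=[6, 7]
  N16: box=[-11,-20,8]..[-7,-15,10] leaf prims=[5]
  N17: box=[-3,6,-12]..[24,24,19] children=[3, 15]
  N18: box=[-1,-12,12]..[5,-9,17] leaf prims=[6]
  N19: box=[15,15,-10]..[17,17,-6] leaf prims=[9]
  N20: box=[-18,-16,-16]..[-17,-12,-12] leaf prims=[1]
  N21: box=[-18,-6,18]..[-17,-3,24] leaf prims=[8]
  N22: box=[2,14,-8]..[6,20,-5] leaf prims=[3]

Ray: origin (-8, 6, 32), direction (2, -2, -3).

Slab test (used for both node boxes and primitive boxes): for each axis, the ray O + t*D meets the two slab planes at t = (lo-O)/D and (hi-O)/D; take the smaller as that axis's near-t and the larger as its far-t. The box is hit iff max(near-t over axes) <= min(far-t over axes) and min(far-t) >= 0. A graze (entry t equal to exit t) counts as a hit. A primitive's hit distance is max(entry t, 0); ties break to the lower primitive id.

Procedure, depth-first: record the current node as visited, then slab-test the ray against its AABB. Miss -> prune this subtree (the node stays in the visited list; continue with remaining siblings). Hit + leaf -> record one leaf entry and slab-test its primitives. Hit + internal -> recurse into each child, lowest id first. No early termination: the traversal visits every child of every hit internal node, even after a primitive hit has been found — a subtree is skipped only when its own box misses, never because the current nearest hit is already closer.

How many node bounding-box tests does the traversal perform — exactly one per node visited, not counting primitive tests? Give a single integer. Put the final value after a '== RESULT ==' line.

Walk:
N0 x:[-5,16] y:[-9,13] z:[8/3,16] -> hit [8/3,13], descend [11, 17]
  N11 x:[-5,19/2] y:[3,13] z:[8/3,16] -> hit [3,19/2], descend [1, 5]
    N1 x:[-5,-5/2] y:[3,11] z:[8/3,16] -> miss, prune
    N5 x:[-3/2,19/2] y:[7/2,13] z:[5,32/3] -> hit [5,19/2], descend [10, 12]
      N10 x:[-3/2,13/2] y:[15/2,13] z:[5,8] -> miss, prune
      N12 x:[1/2,19/2] y:[7/2,15/2] z:[25/3,32/3] -> miss, prune
  N17 x:[5/2,16] y:[-9,0] z:[13/3,44/3] -> miss, prune

order=[0, 11, 1, 5, 10, 12, 17]  |boxes|=7  |leaves|=0  hit=miss

== RESULT ==
7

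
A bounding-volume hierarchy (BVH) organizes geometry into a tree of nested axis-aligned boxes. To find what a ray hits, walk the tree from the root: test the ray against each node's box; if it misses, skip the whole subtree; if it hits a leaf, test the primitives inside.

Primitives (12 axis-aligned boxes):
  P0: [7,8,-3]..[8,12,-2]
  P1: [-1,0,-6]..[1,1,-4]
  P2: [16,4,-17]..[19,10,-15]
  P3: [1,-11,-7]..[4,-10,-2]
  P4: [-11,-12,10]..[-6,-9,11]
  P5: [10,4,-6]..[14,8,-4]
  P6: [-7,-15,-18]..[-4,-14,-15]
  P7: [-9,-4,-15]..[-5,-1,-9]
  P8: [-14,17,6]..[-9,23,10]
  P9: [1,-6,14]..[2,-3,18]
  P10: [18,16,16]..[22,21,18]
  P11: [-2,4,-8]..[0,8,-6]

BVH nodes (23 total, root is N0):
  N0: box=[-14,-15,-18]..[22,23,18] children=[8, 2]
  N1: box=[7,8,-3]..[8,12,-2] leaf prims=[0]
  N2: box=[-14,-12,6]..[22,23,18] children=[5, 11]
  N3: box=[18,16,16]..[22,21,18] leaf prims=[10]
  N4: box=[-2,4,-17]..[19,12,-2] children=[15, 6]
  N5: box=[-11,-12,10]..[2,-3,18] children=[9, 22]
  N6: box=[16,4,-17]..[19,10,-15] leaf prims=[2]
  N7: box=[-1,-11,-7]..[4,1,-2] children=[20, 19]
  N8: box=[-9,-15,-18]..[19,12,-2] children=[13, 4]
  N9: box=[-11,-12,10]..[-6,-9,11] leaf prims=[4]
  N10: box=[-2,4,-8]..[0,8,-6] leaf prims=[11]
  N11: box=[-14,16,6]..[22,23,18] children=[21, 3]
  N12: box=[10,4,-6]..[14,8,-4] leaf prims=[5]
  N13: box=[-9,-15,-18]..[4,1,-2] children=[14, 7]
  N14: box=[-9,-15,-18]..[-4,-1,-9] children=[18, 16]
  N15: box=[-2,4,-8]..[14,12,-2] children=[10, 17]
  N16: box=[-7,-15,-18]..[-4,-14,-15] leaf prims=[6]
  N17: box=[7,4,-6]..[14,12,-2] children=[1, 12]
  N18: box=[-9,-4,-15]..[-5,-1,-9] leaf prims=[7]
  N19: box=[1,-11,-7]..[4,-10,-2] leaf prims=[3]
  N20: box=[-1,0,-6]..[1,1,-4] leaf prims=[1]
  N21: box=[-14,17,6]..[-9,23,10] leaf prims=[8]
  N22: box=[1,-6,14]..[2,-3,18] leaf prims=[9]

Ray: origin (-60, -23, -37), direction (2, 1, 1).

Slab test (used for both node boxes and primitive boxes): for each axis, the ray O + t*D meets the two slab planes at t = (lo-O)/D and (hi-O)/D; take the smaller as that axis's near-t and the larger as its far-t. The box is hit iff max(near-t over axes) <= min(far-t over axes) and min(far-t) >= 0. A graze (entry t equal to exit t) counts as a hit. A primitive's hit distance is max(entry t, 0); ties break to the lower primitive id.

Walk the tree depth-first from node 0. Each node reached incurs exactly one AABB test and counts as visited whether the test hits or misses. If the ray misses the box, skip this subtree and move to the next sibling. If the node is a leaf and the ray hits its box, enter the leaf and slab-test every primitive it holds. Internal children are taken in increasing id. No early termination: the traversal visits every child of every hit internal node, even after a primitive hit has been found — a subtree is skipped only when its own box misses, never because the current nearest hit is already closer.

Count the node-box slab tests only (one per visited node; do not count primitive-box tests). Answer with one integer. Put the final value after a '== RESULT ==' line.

Traverse from the root:
N0 x:[23,41] y:[8,46] z:[19,55] -> hit [23,41], descend [2, 8]
  N2 x:[23,41] y:[11,46] z:[43,55] -> miss, prune
  N8 x:[51/2,79/2] y:[8,35] z:[19,35] -> hit [51/2,35], descend [4, 13]
    N4 x:[29,79/2] y:[27,35] z:[20,35] -> hit [29,35], descend [6, 15]
      N6 x:[38,79/2] y:[27,33] z:[20,22] -> miss, prune
      N15 x:[29,37] y:[27,35] z:[29,35] -> hit [29,35], descend [10, 17]
        N10 x:[29,30] y:[27,31] z:[29,31] -> hit [29,30] leaf, test {P11@t=29}
        N17 x:[67/2,37] y:[27,35] z:[31,35] -> hit [67/2,35], descend [1, 12]
          N1 x:[67/2,34] y:[31,35] z:[34,35] -> hit [34,34] leaf, test {P0@t=34}
          N12 x:[35,37] y:[27,31] z:[31,33] -> miss, prune
    N13 x:[51/2,32] y:[8,24] z:[19,35] -> miss, prune

Summary -> nodes [0, 2, 8, 4, 6, 15, 10, 17, 1, 12, 13]; box-tests=11; leaf-entries=2; first=P11

== RESULT ==
11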